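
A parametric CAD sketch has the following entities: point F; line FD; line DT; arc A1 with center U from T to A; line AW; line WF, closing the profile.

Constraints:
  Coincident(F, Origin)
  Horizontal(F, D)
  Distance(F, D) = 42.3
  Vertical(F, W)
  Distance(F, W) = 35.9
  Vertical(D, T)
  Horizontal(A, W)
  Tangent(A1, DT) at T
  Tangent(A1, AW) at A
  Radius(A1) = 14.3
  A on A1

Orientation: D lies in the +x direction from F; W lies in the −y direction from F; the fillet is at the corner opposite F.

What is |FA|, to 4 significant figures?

45.53

F is at the origin; FD is horizontal with |FD| = 42.3 and D on the +x side, so D = (42.30, 0.000). FW is vertical with |FW| = 35.9 and W on the −y side, so W = (0.000, -35.90). The virtual corner opposite F is at (42.30, -35.90). Tangency of A1 to DT means the radius UT is perpendicular to DT and tangency of A1 to AW means the radius UA is perpendicular to AW, with radius 14.3, so the center U sits 14.3 in from both sides at U = (28.00, -21.60). That places the tangent points at T = (42.30, -21.60) on DT and A = (28.00, -35.90) on AW. Then |FA| = |A − F| = 45.53.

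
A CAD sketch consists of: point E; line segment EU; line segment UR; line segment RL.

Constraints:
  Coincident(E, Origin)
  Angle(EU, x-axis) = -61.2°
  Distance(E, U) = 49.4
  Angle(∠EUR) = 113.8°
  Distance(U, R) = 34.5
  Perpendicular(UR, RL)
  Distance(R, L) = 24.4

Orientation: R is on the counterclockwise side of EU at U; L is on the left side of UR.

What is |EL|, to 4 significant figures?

58.27

∠EUR = 113.8°, so UR runs at -61.2° + (180° − 113.8°) = 5.000° from the x-axis; with |UR| = 34.5, R = U + 34.5·(cos 5.000°, sin 5.000°) = (58.17, -40.28). UR ⟂ RL; with |RL| = 24.4 on the left of UR, L = R + 24.4·(-0.08716, 0.9962) = (56.04, -15.98). Then |EL| = |L − E| = 58.27.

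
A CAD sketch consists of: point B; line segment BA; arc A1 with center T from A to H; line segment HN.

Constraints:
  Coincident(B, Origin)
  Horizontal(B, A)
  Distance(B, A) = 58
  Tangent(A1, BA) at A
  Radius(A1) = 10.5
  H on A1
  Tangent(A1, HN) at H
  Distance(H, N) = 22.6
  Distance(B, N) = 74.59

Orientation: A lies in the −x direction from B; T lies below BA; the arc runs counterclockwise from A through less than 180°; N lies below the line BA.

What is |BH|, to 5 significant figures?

69.408

Checks: B.y = 0.00, A.y = 0.00 ✓; |TH| = 10.50 ✓; ∠(TH, HN) = 90.00° ✓; |HN| = 22.60 ✓; |BN| = 74.59 ✓.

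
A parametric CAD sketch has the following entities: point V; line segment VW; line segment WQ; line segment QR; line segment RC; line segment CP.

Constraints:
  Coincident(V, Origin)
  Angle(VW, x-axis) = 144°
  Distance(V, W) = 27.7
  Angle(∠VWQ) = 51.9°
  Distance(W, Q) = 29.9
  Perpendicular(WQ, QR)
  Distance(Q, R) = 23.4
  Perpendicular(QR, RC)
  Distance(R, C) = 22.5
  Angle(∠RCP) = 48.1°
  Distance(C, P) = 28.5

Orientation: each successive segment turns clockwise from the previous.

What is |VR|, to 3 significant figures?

12.9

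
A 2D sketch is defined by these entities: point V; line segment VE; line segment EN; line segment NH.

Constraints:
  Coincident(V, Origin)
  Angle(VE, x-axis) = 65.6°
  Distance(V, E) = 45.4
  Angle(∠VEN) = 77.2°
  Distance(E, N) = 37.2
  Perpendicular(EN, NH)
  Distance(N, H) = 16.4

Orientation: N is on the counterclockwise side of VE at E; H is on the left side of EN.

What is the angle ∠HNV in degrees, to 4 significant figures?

31.51°

∠VEN = 77.2°, so EN runs at 65.6° + (180° − 77.2°) = 168.4° from the x-axis; with |EN| = 37.2, N = E + 37.2·(cos 168.4°, sin 168.4°) = (-17.69, 48.83). EN is perpendicular to NH; with |NH| = 16.4 on the left of EN, H = N + 16.4·(-0.2011, -0.9796) = (-20.98, 32.76). Then cos ∠HNV = NH·NV / (|NH||NV|), giving 31.51°.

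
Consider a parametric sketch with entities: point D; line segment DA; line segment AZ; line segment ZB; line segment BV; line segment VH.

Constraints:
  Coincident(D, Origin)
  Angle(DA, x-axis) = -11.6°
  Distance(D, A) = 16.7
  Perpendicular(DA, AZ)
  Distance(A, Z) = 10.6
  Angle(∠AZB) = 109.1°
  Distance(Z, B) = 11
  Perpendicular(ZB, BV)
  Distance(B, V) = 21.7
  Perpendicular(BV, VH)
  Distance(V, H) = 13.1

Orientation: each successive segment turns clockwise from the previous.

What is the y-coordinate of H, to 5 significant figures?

8.0470

D is at the origin; DA runs at -11.6° with length 16.7, so A = (16.359, -3.3580). The perpendicularity gives AZ at right angles to DA, so AZ runs at -101.60°; with |AZ| = 10.6, Z = (14.227, -13.741). ∠AZB = 109.1° gives ZB at -172.50° from the x-axis; with |ZB| = 11.0, B = (3.3216, -15.177). The perpendicularity gives BV at right angles to ZB, so BV runs at 97.500°; with |BV| = 21.7, V = (0.48917, 6.3371). BV is perpendicular to VH, so VH runs at 7.5000°; with |VH| = 13.1, H = (13.477, 8.0470). So H.y = 8.0470.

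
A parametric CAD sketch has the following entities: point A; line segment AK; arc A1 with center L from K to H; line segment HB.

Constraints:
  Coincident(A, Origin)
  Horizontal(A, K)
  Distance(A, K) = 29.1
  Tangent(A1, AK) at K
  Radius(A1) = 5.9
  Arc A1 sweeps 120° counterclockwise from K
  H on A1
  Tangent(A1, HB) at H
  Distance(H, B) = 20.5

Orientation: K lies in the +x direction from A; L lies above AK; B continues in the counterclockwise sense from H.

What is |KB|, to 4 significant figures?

27.10

On A1, K sits at bearing -90° from L; a 120° counterclockwise sweep puts H at bearing 30°, so H = L + 5.9·(cos 30°, sin 30°) = (34.21, 8.850). Since A1 is tangent to HB there, LH ⟂ HB, so HB runs along (−sin 30°, cos 30°); with |HB| = 20.5, B = (23.96, 26.60). Then |KB| = |B − K| = 27.10.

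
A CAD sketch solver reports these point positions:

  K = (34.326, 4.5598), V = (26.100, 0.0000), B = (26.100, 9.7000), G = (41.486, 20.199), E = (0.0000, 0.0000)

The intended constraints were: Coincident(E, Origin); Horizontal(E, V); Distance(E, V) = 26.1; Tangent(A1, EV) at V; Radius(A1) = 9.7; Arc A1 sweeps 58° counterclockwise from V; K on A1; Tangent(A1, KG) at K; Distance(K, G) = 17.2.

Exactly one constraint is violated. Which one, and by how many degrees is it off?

Tangent(A1, KG) at K — off by 7.40°.

E = (0.00, 0.00) ✓; E.y = 0.00, V.y = 0.00 ✓; |EV| = 26.10 ✓; ∠(BV, VE) = 90.00° ✓; |BV| = 9.700 ✓; bearing(B→K) − bearing(B→V) = 58.00° ✓; |BK| = 9.700 ✓; ∠(BK, KG) = 82.60° ✗; |KG| = 17.20 ✓.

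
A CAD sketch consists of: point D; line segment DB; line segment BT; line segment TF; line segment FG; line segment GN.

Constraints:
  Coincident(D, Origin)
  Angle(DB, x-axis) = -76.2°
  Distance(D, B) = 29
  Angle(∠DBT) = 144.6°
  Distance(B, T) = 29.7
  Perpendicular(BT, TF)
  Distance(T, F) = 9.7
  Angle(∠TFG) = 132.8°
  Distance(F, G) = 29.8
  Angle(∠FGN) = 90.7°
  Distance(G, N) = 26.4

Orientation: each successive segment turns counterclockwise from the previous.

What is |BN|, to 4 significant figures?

14.95

∠TFG = 132.8° gives FG at 96.40° from the x-axis; with |FG| = 29.8, G = (32.42, -10.61). ∠FGN = 90.7° gives GN at -174.3° from the x-axis; with |GN| = 26.4, N = (6.147, -13.23). Then |BN| = |N − B| = 14.95.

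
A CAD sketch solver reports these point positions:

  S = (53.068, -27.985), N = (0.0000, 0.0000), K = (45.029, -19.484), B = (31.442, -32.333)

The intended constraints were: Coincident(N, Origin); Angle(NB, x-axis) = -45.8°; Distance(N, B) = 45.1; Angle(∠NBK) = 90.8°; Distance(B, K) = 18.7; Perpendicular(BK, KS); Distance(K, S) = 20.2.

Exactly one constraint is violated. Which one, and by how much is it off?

Distance(K, S) = 20.2 — off by 8.50.

N = (0.00, 0.00) ✓; NB at -45.80° ✓; |NB| = 45.10 ✓; ∠NBK = 90.80° ✓; |BK| = 18.70 ✓; ∠(BK, KS) = 90.00° ✓; |KS| = 11.70 ✗.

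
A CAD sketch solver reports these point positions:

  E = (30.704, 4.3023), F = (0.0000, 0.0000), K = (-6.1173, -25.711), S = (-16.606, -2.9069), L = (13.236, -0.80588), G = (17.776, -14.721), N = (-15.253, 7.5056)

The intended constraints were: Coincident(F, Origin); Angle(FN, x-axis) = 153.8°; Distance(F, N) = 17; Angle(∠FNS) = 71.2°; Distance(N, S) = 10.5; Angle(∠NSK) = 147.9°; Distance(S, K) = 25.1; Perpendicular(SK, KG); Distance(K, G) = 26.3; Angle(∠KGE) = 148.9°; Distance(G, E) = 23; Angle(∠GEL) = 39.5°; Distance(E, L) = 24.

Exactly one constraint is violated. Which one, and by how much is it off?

Distance(E, L) = 24 — off by 5.80.

F = (0.00, 0.00) ✓; FN at 153.8° ✓; |FN| = 17.00 ✓; ∠FNS = 71.20° ✓; |NS| = 10.50 ✓; ∠NSK = 147.9° ✓; |SK| = 25.10 ✓; ∠(SK, KG) = 90.00° ✓; |KG| = 26.30 ✓; ∠KGE = 148.9° ✓; |GE| = 23.00 ✓; ∠GEL = 39.50° ✓; |EL| = 18.20 ✗.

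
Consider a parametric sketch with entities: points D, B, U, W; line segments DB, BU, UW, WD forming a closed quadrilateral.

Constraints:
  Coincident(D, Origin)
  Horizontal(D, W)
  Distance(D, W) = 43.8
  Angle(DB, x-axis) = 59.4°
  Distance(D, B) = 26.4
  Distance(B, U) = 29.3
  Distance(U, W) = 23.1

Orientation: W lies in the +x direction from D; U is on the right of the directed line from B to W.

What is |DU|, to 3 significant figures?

22.1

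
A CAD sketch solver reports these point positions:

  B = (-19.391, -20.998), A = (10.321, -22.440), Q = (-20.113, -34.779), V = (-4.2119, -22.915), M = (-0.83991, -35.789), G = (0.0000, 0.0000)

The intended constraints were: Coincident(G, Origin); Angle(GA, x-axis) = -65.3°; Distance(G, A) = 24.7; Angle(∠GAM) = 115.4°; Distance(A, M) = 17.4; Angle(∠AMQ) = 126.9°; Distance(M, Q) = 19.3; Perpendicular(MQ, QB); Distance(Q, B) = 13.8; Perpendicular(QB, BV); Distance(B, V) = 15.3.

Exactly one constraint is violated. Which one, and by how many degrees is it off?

Perpendicular(QB, BV) — off by 4.20°.

G = (0.00, 0.00) ✓; GA at -65.30° ✓; |GA| = 24.70 ✓; ∠GAM = 115.4° ✓; |AM| = 17.40 ✓; ∠AMQ = 126.9° ✓; |MQ| = 19.30 ✓; ∠(MQ, QB) = 90.00° ✓; |QB| = 13.80 ✓; ∠(QB, BV) = 94.20° ✗; |BV| = 15.30 ✓.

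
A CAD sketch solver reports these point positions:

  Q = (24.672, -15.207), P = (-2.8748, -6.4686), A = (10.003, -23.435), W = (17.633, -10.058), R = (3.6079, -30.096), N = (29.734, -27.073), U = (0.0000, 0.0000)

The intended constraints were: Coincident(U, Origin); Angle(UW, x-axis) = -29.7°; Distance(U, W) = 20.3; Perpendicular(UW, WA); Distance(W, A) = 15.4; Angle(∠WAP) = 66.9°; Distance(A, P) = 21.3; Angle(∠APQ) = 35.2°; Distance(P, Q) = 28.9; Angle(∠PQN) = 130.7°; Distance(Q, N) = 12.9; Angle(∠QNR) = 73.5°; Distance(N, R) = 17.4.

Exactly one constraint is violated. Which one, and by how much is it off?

Distance(N, R) = 17.4 — off by 8.90.

U = (0.00, 0.00) ✓; UW at -29.70° ✓; |UW| = 20.30 ✓; ∠(UW, WA) = 90.00° ✓; |WA| = 15.40 ✓; ∠WAP = 66.90° ✓; |AP| = 21.30 ✓; ∠APQ = 35.20° ✓; |PQ| = 28.90 ✓; ∠PQN = 130.7° ✓; |QN| = 12.90 ✓; ∠QNR = 73.50° ✓; |NR| = 26.30 ✗.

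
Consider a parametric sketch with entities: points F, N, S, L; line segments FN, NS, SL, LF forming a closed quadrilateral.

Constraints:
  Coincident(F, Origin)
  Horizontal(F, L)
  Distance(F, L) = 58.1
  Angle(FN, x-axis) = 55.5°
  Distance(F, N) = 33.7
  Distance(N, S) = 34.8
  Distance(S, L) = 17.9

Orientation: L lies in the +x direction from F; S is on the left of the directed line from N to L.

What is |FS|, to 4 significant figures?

54.80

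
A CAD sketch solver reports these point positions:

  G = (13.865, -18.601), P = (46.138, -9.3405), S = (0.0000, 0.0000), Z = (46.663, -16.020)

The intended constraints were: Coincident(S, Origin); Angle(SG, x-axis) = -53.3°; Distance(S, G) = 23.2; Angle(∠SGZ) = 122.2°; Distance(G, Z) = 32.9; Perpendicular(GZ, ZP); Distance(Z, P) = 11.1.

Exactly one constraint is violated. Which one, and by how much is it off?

Distance(Z, P) = 11.1 — off by 4.40.

S = (0.00, 0.00) ✓; SG at -53.30° ✓; |SG| = 23.20 ✓; ∠SGZ = 122.2° ✓; |GZ| = 32.90 ✓; ∠(GZ, ZP) = 89.99° ✓; |ZP| = 6.700 ✗.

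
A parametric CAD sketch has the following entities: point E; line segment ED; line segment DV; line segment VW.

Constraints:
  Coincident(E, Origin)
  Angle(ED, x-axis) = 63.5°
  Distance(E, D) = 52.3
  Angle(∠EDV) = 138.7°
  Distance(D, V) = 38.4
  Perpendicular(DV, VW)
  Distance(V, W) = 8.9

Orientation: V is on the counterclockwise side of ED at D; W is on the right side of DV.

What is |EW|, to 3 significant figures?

89.0

∠EDV = 138.7°, so DV runs at 63.5° + (180° − 138.7°) = 105° from the x-axis; with |DV| = 38.4, V = D + 38.4·(cos 105°, sin 105°) = (13.5, 83.9). DV is perpendicular to VW; with |VW| = 8.9 on the right of DV, W = V + 8.9·(0.967, 0.255) = (22.1, 86.2). Then |EW| = |W − E| = 89.0.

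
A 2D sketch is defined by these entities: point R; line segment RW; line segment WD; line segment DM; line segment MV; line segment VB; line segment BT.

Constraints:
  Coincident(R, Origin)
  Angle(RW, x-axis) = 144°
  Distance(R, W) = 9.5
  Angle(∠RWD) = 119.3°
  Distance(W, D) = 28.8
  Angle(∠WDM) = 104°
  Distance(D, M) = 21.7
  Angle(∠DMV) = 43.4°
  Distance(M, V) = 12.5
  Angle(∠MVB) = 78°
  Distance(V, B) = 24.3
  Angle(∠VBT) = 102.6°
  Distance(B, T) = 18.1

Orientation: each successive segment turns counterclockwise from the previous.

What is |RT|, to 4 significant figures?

60.60

R is at the origin; RW runs at 144.0° with length 9.5, so W = (-7.686, 5.584). ∠RWD = 119.3° gives WD at -155.3° from the x-axis; with |WD| = 28.8, D = (-33.85, -6.451). ∠WDM = 104.0° gives DM at -79.30° from the x-axis; with |DM| = 21.7, M = (-29.82, -27.77). ∠DMV = 43.4° gives MV at 57.30° from the x-axis; with |MV| = 12.5, V = (-23.07, -17.25). ∠MVB = 78.0° gives VB at 159.3° from the x-axis; with |VB| = 24.3, B = (-45.80, -8.665). ∠VBT = 102.6° gives BT at -123.3° from the x-axis; with |BT| = 18.1, T = (-55.74, -23.79). Then |RT| = |T − R| = 60.60.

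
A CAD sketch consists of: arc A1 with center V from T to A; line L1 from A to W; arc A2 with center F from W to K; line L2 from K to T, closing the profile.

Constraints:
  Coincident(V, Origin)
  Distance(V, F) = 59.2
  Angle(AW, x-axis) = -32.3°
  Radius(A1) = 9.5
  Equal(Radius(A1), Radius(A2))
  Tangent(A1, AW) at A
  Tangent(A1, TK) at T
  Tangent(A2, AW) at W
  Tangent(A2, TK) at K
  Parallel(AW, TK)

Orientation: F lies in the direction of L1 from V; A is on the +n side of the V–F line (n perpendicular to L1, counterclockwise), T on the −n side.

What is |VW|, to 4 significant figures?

59.96

Tangency of A1 to both parallel lines with radius 9.5 puts A and T at V ± 9.5·n: A = (5.076, 8.030), T = (-5.076, -8.030). Equal radii place W and K the same way about F: W = F + 9.5·n = (55.12, -23.60), K = F − 9.5·n = (44.96, -39.66). Then |VW| = |W − V| = 59.96.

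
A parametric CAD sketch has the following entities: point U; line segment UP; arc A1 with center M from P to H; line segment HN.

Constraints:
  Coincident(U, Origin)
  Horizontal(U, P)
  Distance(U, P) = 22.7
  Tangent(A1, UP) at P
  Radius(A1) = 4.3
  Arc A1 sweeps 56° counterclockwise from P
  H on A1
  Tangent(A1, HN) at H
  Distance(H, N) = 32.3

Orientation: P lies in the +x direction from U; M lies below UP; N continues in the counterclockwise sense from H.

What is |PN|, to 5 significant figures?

35.915

U is at the origin; UP is horizontal with |UP| = 22.7 and P on the +x side, so P = (22.700, 0.0000). Tangency of A1 to UP means the radius MP is perpendicular to UP, so M = P + (0, -4.3) = (22.700, -4.3000). On A1, P sits at bearing 90° from M; a 56° counterclockwise sweep puts H at bearing 146°, so H = M + 4.3·(cos 146°, sin 146°) = (19.135, -1.8955). Tangency of A1 to HN means the radius MH is perpendicular to HN, so HN runs along (−sin 146°, cos 146°); with |HN| = 32.3, N = (1.0732, -28.673). Then |PN| = |N − P| = 35.915.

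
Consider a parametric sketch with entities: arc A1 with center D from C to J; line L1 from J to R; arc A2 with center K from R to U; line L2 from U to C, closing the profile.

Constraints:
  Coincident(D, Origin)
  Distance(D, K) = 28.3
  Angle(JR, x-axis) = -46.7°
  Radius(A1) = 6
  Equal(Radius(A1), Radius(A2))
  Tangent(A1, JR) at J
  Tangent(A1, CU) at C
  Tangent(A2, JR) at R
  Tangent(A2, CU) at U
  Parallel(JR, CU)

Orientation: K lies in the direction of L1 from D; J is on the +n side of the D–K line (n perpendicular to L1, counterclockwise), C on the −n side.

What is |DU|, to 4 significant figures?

28.93

The slot axis is L1's direction at -46.7°, so u = (cos -46.7°, sin -46.7°) = (0.6858, -0.7278) and n = (−sin -46.7°, cos -46.7°) = (0.7278, 0.6858). D is at the origin and K lies 28.3 along u from D, so K = 28.3·u = (19.41, -20.60). Tangency of A1 to both parallel lines with radius 6.0 puts J and C at D ± 6.0·n: J = (4.367, 4.115), C = (-4.367, -4.115). Equal radii place R and U the same way about K: R = K + 6.0·n = (23.78, -16.48), U = K − 6.0·n = (15.04, -24.71). Then |DU| = |U − D| = 28.93.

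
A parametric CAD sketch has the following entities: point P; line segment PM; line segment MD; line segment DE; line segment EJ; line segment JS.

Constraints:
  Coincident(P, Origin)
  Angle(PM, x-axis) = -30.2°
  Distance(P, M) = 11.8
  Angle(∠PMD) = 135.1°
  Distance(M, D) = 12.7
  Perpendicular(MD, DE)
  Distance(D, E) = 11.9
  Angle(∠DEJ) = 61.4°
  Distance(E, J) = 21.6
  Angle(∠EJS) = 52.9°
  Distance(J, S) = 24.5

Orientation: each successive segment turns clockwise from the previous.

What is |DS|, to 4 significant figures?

9.162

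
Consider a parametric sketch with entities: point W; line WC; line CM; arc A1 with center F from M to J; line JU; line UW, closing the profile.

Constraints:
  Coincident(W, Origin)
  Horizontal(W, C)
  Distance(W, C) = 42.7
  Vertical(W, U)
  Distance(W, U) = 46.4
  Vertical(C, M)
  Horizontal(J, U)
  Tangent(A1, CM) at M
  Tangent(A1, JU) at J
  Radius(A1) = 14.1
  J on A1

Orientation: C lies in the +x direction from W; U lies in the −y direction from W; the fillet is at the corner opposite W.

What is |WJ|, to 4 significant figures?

54.51

W is at the origin; W and C share the same y with |WC| = 42.7 and C on the +x side, so C = (42.70, 0.000). WU is vertical with |WU| = 46.4 and U on the −y side, so U = (0.000, -46.40). The virtual corner opposite W is at (42.70, -46.40). The tangent condition forces FM to be normal to CM and since A1 is tangent to JU there, FJ ⟂ JU, with radius 14.1, so the center F sits 14.1 in from both sides at F = (28.60, -32.30). That places the tangent points at M = (42.70, -32.30) on CM and J = (28.60, -46.40) on JU. Then |WJ| = |J − W| = 54.51.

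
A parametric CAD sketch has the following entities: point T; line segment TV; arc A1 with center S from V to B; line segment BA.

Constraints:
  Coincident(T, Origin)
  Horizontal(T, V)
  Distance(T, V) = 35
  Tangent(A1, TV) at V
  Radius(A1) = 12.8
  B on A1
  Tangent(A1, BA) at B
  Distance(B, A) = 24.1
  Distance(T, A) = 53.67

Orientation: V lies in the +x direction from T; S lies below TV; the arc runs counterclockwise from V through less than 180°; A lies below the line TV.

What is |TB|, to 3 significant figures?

30.6

Checks: ∠(SV, VT) = 90.00° ✓; |SV| = 12.80 ✓; |SB| = 12.80 ✓; ∠(SB, BA) = 90.00° ✓; |BA| = 24.10 ✓; |TA| = 53.67 ✓.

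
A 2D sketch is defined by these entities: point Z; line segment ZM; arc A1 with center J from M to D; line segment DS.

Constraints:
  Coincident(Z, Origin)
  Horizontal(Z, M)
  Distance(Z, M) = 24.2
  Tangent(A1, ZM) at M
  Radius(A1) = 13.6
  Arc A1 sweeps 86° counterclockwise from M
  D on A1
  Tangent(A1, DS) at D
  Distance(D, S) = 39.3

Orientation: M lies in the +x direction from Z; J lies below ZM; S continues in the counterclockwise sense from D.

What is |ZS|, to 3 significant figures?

52.5

Z is at the origin; ZM is horizontal with |ZM| = 24.2 and M on the +x side, so M = (24.2, 0.00). A1 meets ZM tangentially, so JM is at right angles to ZM, so J = M + (0, -13.6) = (24.2, -13.6). On A1, M sits at bearing 90° from J; an 86° counterclockwise sweep puts D at bearing 176°, so D = J + 13.6·(cos 176°, sin 176°) = (10.6, -12.7). A1 meets DS tangentially, so JD is at right angles to DS, so DS runs along (−sin 176°, cos 176°); with |DS| = 39.3, S = (7.89, -51.9). Then |ZS| = |S − Z| = 52.5.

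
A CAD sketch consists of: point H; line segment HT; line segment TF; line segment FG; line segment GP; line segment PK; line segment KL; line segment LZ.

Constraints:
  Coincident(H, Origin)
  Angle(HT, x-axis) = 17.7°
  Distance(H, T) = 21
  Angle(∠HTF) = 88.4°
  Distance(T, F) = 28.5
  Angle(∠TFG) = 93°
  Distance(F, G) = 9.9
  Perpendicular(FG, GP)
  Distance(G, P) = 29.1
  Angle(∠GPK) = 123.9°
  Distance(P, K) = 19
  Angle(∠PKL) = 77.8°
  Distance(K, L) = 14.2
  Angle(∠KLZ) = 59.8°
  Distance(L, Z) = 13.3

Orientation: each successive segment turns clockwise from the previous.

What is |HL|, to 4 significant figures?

30.72

∠GPK = 123.9° gives PK at 53.00° from the x-axis; with |PK| = 19.0, K = (20.47, 18.44). ∠PKL = 77.8° gives KL at -49.20° from the x-axis; with |KL| = 14.2, L = (29.75, 7.686). Then |HL| = |L − H| = 30.72.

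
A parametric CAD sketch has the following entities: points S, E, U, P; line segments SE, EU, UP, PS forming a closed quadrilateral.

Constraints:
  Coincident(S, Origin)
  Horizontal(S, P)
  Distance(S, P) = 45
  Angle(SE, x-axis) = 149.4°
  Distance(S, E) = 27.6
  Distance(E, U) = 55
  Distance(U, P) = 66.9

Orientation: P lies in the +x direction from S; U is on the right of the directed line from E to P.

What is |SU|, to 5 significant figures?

40.128

S is at the origin; SP is horizontal with |SP| = 45.0 and P in +x, so P = (45.0, 0). SE runs at 149.4° with |SE| = 27.6, so E = (-23.756, 14.050). U is determined by |EU| = 55.0 and |UP| = 66.9 together: it lies at the intersection of circle(E, 55.0) and circle(P, 66.9). With |EP| = 70.177, the foot of the radical line on EP is 24.753 from E and the perpendicular offset is √(55.0² − 24.753²) = 49.115. Taking the right-of-EP solution: U = (-9.3372, -39.027).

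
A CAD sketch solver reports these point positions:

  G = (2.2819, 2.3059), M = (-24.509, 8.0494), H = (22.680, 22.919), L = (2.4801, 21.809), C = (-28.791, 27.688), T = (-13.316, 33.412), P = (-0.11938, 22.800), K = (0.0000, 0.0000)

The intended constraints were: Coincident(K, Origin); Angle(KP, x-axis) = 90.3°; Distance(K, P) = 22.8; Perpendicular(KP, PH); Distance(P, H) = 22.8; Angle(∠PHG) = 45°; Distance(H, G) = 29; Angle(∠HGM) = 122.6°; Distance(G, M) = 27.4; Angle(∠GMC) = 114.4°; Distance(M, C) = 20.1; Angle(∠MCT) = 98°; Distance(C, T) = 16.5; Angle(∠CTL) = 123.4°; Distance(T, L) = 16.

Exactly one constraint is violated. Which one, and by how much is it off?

Distance(T, L) = 16 — off by 3.60.

K = (0.00, 0.00) ✓; KP at 90.30° ✓; |KP| = 22.80 ✓; ∠(KP, PH) = 90.00° ✓; |PH| = 22.80 ✓; ∠PHG = 45.00° ✓; |HG| = 29.00 ✓; ∠HGM = 122.6° ✓; |GM| = 27.40 ✓; ∠GMC = 114.4° ✓; |MC| = 20.10 ✓; ∠MCT = 98.00° ✓; |CT| = 16.50 ✓; ∠CTL = 123.4° ✓; |TL| = 19.60 ✗.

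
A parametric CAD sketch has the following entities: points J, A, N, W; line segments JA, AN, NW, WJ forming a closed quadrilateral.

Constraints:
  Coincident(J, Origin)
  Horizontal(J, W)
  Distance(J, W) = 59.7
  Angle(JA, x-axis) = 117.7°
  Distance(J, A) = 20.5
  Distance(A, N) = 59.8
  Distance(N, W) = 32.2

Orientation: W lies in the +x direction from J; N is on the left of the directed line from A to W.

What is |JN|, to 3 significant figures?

57.7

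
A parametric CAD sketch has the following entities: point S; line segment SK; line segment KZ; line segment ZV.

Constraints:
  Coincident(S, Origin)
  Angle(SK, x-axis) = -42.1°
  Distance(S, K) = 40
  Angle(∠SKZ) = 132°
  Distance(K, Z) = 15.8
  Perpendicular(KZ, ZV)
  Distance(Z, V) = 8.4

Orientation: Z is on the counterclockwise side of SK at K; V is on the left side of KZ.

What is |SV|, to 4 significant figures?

47.61

S is at the origin; SK runs at -42.1° with length 40.0, so K = 40.0·(cos -42.1°, sin -42.1°) = (29.68, -26.82). ∠SKZ = 132.0°, so KZ runs at -42.1° + (180° − 132.0°) = 5.900° from the x-axis; with |KZ| = 15.8, Z = K + 15.8·(cos 5.900°, sin 5.900°) = (45.40, -25.19). KZ is perpendicular to ZV; with |ZV| = 8.4 on the left of KZ, V = Z + 8.4·(-0.1028, 0.9947) = (44.53, -16.84). Then |SV| = |V − S| = 47.61.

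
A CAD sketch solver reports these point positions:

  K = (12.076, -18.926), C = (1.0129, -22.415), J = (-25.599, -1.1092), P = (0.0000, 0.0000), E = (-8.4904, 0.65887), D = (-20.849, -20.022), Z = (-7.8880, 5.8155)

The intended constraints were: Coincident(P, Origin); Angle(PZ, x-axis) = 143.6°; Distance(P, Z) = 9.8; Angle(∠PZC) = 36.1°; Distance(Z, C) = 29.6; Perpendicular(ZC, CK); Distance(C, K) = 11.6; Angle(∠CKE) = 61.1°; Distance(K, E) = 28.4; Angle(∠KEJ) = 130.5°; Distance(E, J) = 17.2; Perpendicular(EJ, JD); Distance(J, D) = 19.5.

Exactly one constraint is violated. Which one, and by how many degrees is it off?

Perpendicular(EJ, JD) — off by 8.20°.

P = (0.00, 0.00) ✓; PZ at 143.6° ✓; |PZ| = 9.800 ✓; ∠PZC = 36.10° ✓; |ZC| = 29.60 ✓; ∠(ZC, CK) = 90.00° ✓; |CK| = 11.60 ✓; ∠CKE = 61.10° ✓; |KE| = 28.40 ✓; ∠KEJ = 130.5° ✓; |EJ| = 17.20 ✓; ∠(EJ, JD) = 98.20° ✗; |JD| = 19.50 ✓.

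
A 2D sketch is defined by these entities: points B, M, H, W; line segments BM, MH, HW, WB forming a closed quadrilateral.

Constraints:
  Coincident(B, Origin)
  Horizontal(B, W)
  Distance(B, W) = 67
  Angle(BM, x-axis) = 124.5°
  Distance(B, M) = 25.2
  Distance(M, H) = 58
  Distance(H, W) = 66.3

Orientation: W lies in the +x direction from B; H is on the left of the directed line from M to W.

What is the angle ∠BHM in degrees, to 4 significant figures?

22.98°

Checks: B.y = 0.00, W.y = 0.00 ✓; |MH| = 58.00 ✓; |HW| = 66.30 ✓.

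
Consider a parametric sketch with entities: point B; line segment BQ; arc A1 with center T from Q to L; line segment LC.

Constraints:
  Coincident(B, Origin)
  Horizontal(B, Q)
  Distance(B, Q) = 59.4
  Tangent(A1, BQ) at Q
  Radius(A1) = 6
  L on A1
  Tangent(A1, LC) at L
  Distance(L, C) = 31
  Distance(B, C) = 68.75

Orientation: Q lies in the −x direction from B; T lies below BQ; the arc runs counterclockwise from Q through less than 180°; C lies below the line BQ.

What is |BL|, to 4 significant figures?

65.64

Checks: B = (0.00, 0.00) ✓; |TL| = 6.000 ✓; ∠(TL, LC) = 90.00° ✓; |LC| = 31.00 ✓; |BC| = 68.75 ✓.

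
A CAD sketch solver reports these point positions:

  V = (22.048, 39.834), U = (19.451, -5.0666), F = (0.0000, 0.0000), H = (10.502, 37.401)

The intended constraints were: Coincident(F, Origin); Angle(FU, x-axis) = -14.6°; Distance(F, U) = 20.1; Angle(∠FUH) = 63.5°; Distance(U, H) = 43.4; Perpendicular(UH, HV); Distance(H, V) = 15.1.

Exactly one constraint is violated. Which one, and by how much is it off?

Distance(H, V) = 15.1 — off by 3.30.

F = (0.00, 0.00) ✓; FU at -14.60° ✓; |FU| = 20.10 ✓; ∠FUH = 63.50° ✓; |UH| = 43.40 ✓; ∠(UH, HV) = 90.00° ✓; |HV| = 11.80 ✗.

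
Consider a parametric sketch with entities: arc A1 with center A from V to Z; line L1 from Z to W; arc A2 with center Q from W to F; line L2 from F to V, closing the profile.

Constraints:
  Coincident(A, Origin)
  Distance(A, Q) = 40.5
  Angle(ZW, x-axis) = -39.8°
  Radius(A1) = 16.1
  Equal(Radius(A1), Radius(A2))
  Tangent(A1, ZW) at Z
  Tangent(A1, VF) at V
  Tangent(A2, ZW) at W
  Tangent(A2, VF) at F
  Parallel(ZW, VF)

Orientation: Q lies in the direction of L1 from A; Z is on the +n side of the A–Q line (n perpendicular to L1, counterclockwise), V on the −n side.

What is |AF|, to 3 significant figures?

43.6

The slot axis is L1's direction at -39.8°, so u = (cos -39.8°, sin -39.8°) = (0.768, -0.640) and n = (−sin -39.8°, cos -39.8°) = (0.640, 0.768). A is at the origin and Q lies 40.5 along u from A, so Q = 40.5·u = (31.1, -25.9). Tangency of A1 to both parallel lines with radius 16.1 puts Z and V at A ± 16.1·n: Z = (10.3, 12.4), V = (-10.3, -12.4). Equal radii place W and F the same way about Q: W = Q + 16.1·n = (41.4, -13.6), F = Q − 16.1·n = (20.8, -38.3). Then |AF| = |F − A| = 43.6.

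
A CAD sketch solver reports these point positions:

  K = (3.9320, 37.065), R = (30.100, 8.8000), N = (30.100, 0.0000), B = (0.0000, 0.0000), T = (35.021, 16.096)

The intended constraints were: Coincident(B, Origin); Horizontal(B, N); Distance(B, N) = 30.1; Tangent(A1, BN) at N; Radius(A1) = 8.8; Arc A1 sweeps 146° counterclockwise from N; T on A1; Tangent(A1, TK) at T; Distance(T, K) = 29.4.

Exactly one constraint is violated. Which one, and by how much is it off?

Distance(T, K) = 29.4 — off by 8.10.

B = (0.00, 0.00) ✓; B.y = 0.00, N.y = 0.00 ✓; |BN| = 30.10 ✓; ∠(RN, NB) = 90.00° ✓; |RN| = 8.800 ✓; bearing(R→T) − bearing(R→N) = 146.0° ✓; |RT| = 8.800 ✓; ∠(RT, TK) = 90.00° ✓; |TK| = 37.50 ✗.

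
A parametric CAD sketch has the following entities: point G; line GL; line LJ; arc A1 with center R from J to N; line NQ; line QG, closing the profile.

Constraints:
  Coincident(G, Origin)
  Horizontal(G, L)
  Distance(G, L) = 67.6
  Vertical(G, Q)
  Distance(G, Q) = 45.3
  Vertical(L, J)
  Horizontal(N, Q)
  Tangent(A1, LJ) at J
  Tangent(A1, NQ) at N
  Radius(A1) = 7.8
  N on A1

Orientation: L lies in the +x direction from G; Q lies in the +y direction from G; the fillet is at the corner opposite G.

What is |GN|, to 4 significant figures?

75.02

G is at the origin; G and L share the same y with |GL| = 67.6 and L on the +x side, so L = (67.60, 0.000). GQ is vertical with |GQ| = 45.3 and Q on the +y side, so Q = (0.000, 45.30). The virtual corner opposite G is at (67.60, 45.30). Since A1 is tangent to LJ there, RJ ⟂ LJ and A1 meets NQ tangentially, so RN is at right angles to NQ, with radius 7.8, so the center R sits 7.8 in from both sides at R = (59.80, 37.50). That places the tangent points at J = (67.60, 37.50) on LJ and N = (59.80, 45.30) on NQ. Then |GN| = |N − G| = 75.02.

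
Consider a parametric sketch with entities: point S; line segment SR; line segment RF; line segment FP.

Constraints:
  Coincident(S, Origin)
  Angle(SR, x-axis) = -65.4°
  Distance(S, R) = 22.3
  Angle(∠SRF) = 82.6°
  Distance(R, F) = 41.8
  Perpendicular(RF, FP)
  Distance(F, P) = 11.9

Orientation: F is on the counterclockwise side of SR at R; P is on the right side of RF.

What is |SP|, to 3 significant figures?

51.7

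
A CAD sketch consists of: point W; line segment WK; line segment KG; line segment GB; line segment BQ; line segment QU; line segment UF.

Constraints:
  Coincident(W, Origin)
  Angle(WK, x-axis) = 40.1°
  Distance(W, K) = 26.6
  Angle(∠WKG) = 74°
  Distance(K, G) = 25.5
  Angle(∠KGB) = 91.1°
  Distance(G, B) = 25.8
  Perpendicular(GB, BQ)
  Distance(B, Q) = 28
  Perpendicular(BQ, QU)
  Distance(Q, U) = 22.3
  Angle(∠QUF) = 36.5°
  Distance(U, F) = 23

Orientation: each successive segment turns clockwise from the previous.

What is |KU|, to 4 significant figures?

4.711

The perpendicularity gives BQ at right angles to GB, so BQ runs at 115.2°; with |BQ| = 28.0, Q = (-4.507, 8.206). The perpendicularity gives QU at right angles to BQ, so QU runs at 25.20°; with |QU| = 22.3, U = (15.67, 17.70). Then |KU| = |U − K| = 4.711.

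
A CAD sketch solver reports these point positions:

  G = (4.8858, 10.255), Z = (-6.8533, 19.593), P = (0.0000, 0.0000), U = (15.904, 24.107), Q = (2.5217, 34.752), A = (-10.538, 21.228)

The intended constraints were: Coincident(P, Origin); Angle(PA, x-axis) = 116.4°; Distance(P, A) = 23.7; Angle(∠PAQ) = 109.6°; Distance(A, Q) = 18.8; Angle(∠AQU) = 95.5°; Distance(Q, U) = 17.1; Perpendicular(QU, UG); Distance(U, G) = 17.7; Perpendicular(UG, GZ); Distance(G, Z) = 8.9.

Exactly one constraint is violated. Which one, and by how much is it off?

Distance(G, Z) = 8.9 — off by 6.10.

P = (0.00, 0.00) ✓; PA at 116.4° ✓; |PA| = 23.70 ✓; ∠PAQ = 109.6° ✓; |AQ| = 18.80 ✓; ∠AQU = 95.50° ✓; |QU| = 17.10 ✓; ∠(QU, UG) = 90.00° ✓; |UG| = 17.70 ✓; ∠(UG, GZ) = 90.00° ✓; |GZ| = 15.00 ✗.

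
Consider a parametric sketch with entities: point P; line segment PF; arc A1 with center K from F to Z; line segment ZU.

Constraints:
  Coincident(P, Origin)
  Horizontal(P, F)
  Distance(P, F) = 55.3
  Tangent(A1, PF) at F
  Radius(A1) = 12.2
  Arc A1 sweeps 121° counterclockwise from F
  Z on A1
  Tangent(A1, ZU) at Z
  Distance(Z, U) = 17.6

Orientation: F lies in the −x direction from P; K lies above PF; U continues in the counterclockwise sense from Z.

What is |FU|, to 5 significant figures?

33.598

P is at the origin; P and F share the same y with |PF| = 55.3 and F on the −x side, so F = (-55.300, 0.0000). A1 meets PF tangentially, so KF is at right angles to PF, so K = F + (0, 12.2) = (-55.300, 12.200). On A1, F sits at bearing -90° from K; a 121° counterclockwise sweep puts Z at bearing 31°, so Z = K + 12.2·(cos 31°, sin 31°) = (-44.843, 18.483). Tangency of A1 to ZU means the radius KZ is perpendicular to ZU, so ZU runs along (−sin 31°, cos 31°); with |ZU| = 17.6, U = (-53.907, 33.570). Then |FU| = |U − F| = 33.598.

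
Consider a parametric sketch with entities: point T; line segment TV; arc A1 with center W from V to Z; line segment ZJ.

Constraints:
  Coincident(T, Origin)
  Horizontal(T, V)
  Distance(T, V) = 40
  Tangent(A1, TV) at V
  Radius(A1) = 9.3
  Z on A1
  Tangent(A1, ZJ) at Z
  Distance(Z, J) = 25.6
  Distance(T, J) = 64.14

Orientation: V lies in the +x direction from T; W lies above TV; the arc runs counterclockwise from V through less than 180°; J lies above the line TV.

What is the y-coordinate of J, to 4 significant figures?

31.39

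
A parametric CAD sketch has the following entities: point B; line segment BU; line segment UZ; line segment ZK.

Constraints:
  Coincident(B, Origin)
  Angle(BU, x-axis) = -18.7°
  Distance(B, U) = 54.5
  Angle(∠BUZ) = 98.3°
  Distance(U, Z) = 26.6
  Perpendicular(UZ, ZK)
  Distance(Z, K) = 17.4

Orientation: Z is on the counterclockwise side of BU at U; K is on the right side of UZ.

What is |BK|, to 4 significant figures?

79.22

B is at the origin; BU runs at -18.7° with length 54.5, so U = 54.5·(cos -18.7°, sin -18.7°) = (51.62, -17.47). ∠BUZ = 98.3°, so UZ runs at -18.7° + (180° − 98.3°) = 63.00° from the x-axis; with |UZ| = 26.6, Z = U + 26.6·(cos 63.00°, sin 63.00°) = (63.70, 6.227). The perpendicularity gives ZK at right angles to UZ; with |ZK| = 17.4 on the right of UZ, K = Z + 17.4·(0.8910, -0.4540) = (79.20, -1.672). Then |BK| = |K − B| = 79.22.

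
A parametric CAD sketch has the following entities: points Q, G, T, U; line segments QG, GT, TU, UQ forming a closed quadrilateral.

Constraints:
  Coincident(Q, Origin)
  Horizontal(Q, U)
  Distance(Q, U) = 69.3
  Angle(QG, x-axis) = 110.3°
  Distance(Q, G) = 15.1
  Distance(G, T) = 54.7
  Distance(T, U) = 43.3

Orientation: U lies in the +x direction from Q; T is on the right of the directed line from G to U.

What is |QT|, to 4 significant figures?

41.49

Q is at the origin; Q and U share the same y with |QU| = 69.3 and U in +x, so U = (69.3, 0). QG runs at 110.3° with |QG| = 15.1, so G = (-5.239, 14.16). T is determined by |GT| = 54.7 and |TU| = 43.3 together: it lies at the intersection of circle(G, 54.7) and circle(U, 43.3). With |GU| = 75.87, the foot of the radical line on GU is 45.30 from G and the perpendicular offset is √(54.7² − 45.30²) = 30.66. Taking the right-of-GU solution: T = (33.54, -24.42).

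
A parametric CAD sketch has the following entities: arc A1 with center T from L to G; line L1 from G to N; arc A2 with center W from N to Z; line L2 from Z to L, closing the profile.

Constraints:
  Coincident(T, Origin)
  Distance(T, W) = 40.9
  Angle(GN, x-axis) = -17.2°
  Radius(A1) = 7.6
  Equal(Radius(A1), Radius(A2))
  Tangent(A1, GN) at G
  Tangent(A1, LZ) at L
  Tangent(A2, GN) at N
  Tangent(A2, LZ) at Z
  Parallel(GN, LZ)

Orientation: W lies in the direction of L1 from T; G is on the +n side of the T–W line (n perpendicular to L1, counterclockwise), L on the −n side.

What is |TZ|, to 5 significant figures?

41.600

Tangency of A1 to both parallel lines with radius 7.6 puts G and L at T ± 7.6·n: G = (2.2474, 7.2601), L = (-2.2474, -7.2601). Equal radii place N and Z the same way about W: N = W + 7.6·n = (41.318, -4.8343), Z = W − 7.6·n = (36.824, -19.355). Then |TZ| = |Z − T| = 41.600.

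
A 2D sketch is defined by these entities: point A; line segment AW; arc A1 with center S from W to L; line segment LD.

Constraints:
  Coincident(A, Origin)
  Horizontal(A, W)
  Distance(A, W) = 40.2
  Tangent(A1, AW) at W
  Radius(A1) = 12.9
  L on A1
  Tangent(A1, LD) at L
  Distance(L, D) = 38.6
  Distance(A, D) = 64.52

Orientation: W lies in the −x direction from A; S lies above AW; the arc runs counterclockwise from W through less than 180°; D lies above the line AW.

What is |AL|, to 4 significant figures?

31.81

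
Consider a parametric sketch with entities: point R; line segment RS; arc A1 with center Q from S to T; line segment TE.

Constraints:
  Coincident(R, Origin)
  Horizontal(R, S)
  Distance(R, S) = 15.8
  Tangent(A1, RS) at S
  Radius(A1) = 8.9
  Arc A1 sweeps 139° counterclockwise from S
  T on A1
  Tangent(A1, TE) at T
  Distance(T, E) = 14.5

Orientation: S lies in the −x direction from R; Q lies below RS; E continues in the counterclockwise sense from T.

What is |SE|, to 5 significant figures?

25.643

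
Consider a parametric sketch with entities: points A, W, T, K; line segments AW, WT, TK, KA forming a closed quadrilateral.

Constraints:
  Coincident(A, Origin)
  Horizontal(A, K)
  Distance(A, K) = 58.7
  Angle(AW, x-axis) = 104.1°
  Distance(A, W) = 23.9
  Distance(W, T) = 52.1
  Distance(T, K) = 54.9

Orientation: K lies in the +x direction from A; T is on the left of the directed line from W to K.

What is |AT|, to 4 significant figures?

63.72

A is at the origin; AK is horizontal with |AK| = 58.7 and K in +x, so K = (58.7, 0). AW runs at 104.1° with |AW| = 23.9, so W = (-5.822, 23.18). T is determined by |WT| = 52.1 and |TK| = 54.9 together: it lies at the intersection of circle(W, 52.1) and circle(K, 54.9). With |WK| = 68.56, the foot of the radical line on WK is 32.09 from W and the perpendicular offset is √(52.1² − 32.09²) = 41.04. Taking the left-of-WK solution: T = (38.26, 50.95).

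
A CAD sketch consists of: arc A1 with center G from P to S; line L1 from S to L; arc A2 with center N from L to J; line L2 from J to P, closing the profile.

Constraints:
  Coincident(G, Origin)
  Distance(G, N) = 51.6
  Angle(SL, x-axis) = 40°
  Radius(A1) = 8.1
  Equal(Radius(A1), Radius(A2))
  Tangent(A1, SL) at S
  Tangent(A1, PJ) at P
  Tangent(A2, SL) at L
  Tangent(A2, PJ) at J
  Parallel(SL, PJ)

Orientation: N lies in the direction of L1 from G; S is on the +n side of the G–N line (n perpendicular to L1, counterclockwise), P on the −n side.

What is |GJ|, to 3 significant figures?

52.2

The slot axis is L1's direction at 40.0°, so u = (cos 40.0°, sin 40.0°) = (0.766, 0.643) and n = (−sin 40.0°, cos 40.0°) = (-0.643, 0.766). G is at the origin and N lies 51.6 along u from G, so N = 51.6·u = (39.5, 33.2). Tangency of A1 to both parallel lines with radius 8.1 puts S and P at G ± 8.1·n: S = (-5.21, 6.20), P = (5.21, -6.20). Equal radii place L and J the same way about N: L = N + 8.1·n = (34.3, 39.4), J = N − 8.1·n = (44.7, 27.0). Then |GJ| = |J − G| = 52.2.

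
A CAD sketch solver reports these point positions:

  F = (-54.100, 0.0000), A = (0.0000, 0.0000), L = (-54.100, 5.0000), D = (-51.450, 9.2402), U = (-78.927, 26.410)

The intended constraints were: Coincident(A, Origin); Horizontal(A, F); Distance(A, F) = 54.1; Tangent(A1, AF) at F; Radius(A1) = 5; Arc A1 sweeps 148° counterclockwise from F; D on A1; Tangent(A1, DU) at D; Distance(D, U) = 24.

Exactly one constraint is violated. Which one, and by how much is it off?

Distance(D, U) = 24 — off by 8.40.

A = (0.00, 0.00) ✓; A.y = 0.00, F.y = 0.00 ✓; |AF| = 54.10 ✓; ∠(LF, FA) = 90.00° ✓; |LF| = 5.000 ✓; bearing(L→D) − bearing(L→F) = 148.0° ✓; |LD| = 5.000 ✓; ∠(LD, DU) = 90.00° ✓; |DU| = 32.40 ✗.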